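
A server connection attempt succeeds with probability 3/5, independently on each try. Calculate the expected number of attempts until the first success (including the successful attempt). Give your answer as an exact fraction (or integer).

For a geometric distribution, E[trials] = 1/p = 1/(3/5) = 5/3.

5/3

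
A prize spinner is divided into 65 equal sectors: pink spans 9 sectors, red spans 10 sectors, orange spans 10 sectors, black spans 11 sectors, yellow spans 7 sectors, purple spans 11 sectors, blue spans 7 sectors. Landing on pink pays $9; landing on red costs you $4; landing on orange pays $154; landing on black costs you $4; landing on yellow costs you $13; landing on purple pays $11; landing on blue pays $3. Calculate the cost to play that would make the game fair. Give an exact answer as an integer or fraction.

E[payout] = (9/65)·9 + (10/65)·(-4) + (10/65)·154 + (11/65)·(-4) + (7/65)·(-13) + (11/65)·11 + (7/65)·3 = 1588/65
Fair fee = E[payout] = 1588/65

1588/65 dollars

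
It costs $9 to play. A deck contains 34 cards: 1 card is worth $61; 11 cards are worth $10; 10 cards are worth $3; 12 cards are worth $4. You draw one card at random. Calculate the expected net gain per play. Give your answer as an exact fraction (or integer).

-57/34 dollars

E[payout] = (1/34)·61 + (11/34)·10 + (10/34)·3 + (12/34)·4 = 249/34
Expected profit = 249/34 − 9 = -57/34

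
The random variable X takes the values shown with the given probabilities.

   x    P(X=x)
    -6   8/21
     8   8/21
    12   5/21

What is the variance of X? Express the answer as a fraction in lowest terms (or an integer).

26144/441

E[X] = (8/21)·(-6) + (8/21)·8 + (5/21)·12 = 76/21
E[X²] = (8/21)·36 + (8/21)·64 + (5/21)·144 = 1520/21
Var(X) = 1520/21 − (76/21)² = 26144/441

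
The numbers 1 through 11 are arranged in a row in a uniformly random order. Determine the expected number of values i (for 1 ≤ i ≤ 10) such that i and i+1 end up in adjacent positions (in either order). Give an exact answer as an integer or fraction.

20/11

For each i ∈ {1,…,10}, let Xᵢ = 1 if i and i+1 are adjacent. P(Xᵢ=1) = 2·(11−1)!/11! = 2/11.
By linearity, E[ΣXᵢ] = (10)·(2/11) = 20/11.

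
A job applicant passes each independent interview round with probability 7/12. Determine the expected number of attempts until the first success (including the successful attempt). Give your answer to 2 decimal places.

1.71

For a geometric distribution, E[trials] = 1/p = 1/(7/12) = 12/7.
≈ 1.71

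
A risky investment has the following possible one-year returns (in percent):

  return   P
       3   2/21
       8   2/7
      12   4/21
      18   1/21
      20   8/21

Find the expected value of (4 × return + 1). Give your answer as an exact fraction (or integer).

163/3

E[4x+1] = (2/21)·13 + (2/7)·33 + (4/21)·49 + (1/21)·73 + (8/21)·81
     = 163/3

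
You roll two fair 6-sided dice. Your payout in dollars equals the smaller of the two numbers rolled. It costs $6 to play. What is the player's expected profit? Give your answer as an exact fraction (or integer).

-125/36 dollars

Distribution of the smaller of the two numbers rolled: 1 w.p. 11/36, 2 w.p. 1/4, 3 w.p. 7/36, 4 w.p. 5/36, 5 w.p. 1/12, 6 w.p. 1/36
E[payout] = (11/36)·1 + (1/4)·2 + (7/36)·3 + (5/36)·4 + (1/12)·5 + (1/36)·6 = 91/36
Expected profit = 91/36 − 6 = -125/36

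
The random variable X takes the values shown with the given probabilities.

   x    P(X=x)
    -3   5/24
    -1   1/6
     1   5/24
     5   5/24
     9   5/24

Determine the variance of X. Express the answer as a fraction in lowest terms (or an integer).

170/9

E[X] = (5/24)·(-3) + (1/6)·(-1) + (5/24)·1 + (5/24)·5 + (5/24)·9 = 7/3
E[X²] = (5/24)·9 + (1/6)·1 + (5/24)·1 + (5/24)·25 + (5/24)·81 = 73/3
Var(X) = 73/3 − (7/3)² = 170/9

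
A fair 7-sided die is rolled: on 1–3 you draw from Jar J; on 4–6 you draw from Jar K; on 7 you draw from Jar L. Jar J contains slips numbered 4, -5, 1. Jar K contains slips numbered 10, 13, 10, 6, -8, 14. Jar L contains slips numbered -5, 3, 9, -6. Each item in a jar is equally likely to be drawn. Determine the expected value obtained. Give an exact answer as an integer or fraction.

13/4

E[X | Jar J] = (4 − 5 + 1)/3 = 0
E[X | Jar K] = (10 + 13 + 10 + 6 − 8 + 14)/6 = 15/2
E[X | Jar L] = (-5 + 3 + 9 − 6)/4 = 1/4
E[X] = (3/7)·0 + (3/7)·15/2 + (1/7)·1/4 = 13/4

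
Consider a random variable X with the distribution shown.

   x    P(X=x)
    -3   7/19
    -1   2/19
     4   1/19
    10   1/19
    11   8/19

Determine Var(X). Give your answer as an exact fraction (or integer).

15590/361

E[X] = (7/19)·(-3) + (2/19)·(-1) + (1/19)·4 + (1/19)·10 + (8/19)·11 = 79/19
E[X²] = (7/19)·9 + (2/19)·1 + (1/19)·16 + (1/19)·100 + (8/19)·121 = 1149/19
Var(X) = 1149/19 − (79/19)² = 15590/361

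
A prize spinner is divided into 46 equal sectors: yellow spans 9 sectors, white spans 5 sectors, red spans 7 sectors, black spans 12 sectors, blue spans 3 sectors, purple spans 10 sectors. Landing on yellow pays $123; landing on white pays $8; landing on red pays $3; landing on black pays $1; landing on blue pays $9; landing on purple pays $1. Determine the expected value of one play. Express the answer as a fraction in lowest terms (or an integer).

1217/46 dollars

E[payout] = (9/46)·123 + (5/46)·8 + (7/46)·3 + (12/46)·1 + (3/46)·9 + (10/46)·1 = 1217/46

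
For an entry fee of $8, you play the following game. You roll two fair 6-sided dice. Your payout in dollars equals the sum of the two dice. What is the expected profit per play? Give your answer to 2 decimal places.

-$1.00

Distribution of the sum of the two dice: 2 w.p. 1/36, 3 w.p. 1/18, 4 w.p. 1/12, 5 w.p. 1/9, 6 w.p. 5/36, 7 w.p. 1/6, …
E[payout] = (1/36)·2 + (1/18)·3 + (1/12)·4 + (1/9)·5 + (5/36)·6 + (1/6)·7 + (5/36)·8 + (1/9)·9 + (1/12)·10 + (1/18)·11 + (1/36)·12 = 7
Expected profit = 7 − 8 = -1 ≈ -$1.00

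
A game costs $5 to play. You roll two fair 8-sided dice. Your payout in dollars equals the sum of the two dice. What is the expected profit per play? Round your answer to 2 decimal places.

$4.00

Distribution of the sum of the two dice: 2 w.p. 1/64, 3 w.p. 1/32, 4 w.p. 3/64, 5 w.p. 1/16, 6 w.p. 5/64, 7 w.p. 3/32, …
E[payout] = (1/64)·2 + (1/32)·3 + (3/64)·4 + (1/16)·5 + (5/64)·6 + (3/32)·7 + (7/64)·8 + (1/8)·9 + (7/64)·10 + (3/32)·11 + (5/64)·12 + (1/16)·13 + (3/64)·14 + (1/32)·15 + (1/64)·16 = 9
Expected profit = 9 − 5 = 4 ≈ $4.00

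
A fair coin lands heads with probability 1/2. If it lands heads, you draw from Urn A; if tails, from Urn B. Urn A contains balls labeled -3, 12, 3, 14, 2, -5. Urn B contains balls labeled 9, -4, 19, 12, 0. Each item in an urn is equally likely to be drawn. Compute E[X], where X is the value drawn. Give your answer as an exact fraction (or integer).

E[X | Urn A] = (-3 + 12 + 3 + 14 + 2 − 5)/6 = 23/6
E[X | Urn B] = (9 − 4 + 19 + 12 + 0)/5 = 36/5
E[X] = (1/2)·23/6 + (1/2)·36/5 = 331/60

331/60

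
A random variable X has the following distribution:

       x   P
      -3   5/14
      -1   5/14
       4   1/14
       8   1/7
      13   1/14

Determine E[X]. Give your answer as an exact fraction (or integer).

13/14

E[X] = (5/14)·(-3) + (5/14)·(-1) + (1/14)·4 + (1/7)·8 + (1/14)·13
     = 13/14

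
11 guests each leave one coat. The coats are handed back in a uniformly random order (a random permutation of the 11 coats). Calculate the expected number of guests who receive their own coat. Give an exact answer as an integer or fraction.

Let Xᵢ = 1 if person i gets their own coat. For each i, P(Xᵢ=1) = 1/11.
By linearity of expectation, E[X₁+…+X_11] = 11·(1/11) = 1.

1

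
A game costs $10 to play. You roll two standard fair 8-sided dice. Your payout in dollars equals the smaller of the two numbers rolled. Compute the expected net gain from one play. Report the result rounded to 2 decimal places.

Distribution of the smaller of the two numbers rolled: 1 w.p. 15/64, 2 w.p. 13/64, 3 w.p. 11/64, 4 w.p. 9/64, 5 w.p. 7/64, 6 w.p. 5/64, …
E[payout] = (15/64)·1 + (13/64)·2 + (11/64)·3 + (9/64)·4 + (7/64)·5 + (5/64)·6 + (3/64)·7 + (1/64)·8 = 51/16
Expected profit = 51/16 − 10 = -109/16 ≈ -$6.81

-$6.81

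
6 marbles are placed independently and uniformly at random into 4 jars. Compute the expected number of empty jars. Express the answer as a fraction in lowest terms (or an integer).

Let Xⱼ=1 if jar j is empty. P(Xⱼ=1) = ((4-1)/4)^6 = 729/4096.
By linearity, E[#empty] = 4·729/4096 = 729/1024.

729/1024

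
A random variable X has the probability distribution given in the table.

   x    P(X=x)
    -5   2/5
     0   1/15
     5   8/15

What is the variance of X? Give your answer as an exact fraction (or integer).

E[X] = (2/5)·(-5) + (1/15)·0 + (8/15)·5 = 2/3
E[X²] = (2/5)·25 + (1/15)·0 + (8/15)·25 = 70/3
Var(X) = 70/3 − (2/3)² = 206/9

206/9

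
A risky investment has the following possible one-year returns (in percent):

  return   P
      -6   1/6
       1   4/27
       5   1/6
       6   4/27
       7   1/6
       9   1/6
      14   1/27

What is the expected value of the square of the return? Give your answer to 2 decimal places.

44.57

E[X²] = (1/6)·36 + (4/27)·1 + (1/6)·25 + (4/27)·36 + (1/6)·49 + (1/6)·81 + (1/27)·196
     = 2407/54 ≈ 44.57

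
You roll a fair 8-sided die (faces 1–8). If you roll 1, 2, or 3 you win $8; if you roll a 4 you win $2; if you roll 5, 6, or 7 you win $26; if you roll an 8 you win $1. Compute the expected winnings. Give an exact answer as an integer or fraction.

105/8 dollars

E[payout] = (1/8)·1 + (1/8)·2 + (3/8)·8 + (3/8)·26 = 105/8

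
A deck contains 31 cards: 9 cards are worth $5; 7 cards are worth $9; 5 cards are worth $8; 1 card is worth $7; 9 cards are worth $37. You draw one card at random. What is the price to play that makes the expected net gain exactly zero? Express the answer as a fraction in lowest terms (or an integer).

E[payout] = (9/31)·5 + (7/31)·9 + (5/31)·8 + (1/31)·7 + (9/31)·37 = 488/31
Fair fee = E[payout] = 488/31

488/31 dollars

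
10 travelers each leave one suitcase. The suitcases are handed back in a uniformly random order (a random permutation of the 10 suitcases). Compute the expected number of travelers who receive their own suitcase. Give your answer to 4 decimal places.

Let Xᵢ = 1 if person i gets their own suitcase. For each i, P(Xᵢ=1) = 1/10.
By linearity of expectation, E[X₁+…+X_10] = 10·(1/10) = 1.
≈ 1.0000

1.0000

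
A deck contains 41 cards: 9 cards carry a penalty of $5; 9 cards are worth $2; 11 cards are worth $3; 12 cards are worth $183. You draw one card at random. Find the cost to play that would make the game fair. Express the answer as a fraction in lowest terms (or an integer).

E[payout] = (9/41)·(-5) + (9/41)·2 + (11/41)·3 + (12/41)·183 = 2202/41
Fair fee = E[payout] = 2202/41

2202/41 dollars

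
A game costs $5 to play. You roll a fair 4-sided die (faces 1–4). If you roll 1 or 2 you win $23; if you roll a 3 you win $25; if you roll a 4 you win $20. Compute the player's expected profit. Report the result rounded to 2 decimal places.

E[payout] = (1/4)·20 + (1/2)·23 + (1/4)·25 = 91/4
Expected profit = 91/4 − 5 = 71/4 ≈ $17.75

$17.75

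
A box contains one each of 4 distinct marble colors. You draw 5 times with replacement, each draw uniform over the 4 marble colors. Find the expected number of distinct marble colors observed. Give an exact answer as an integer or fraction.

781/256

Let Xⱼ=1 if type j appears at least once. P(Xⱼ=1) = 1 − ((4−1)/4)^5 = 781/1024.
E[#distinct] = 4·781/1024 = 781/256.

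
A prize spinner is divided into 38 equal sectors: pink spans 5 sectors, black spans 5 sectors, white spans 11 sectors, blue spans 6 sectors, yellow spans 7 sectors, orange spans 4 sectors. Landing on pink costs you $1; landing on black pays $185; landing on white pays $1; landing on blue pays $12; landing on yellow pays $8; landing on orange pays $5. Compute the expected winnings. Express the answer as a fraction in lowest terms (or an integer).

E[payout] = (5/38)·(-1) + (5/38)·185 + (11/38)·1 + (6/38)·12 + (7/38)·8 + (4/38)·5 = 1079/38

1079/38 dollars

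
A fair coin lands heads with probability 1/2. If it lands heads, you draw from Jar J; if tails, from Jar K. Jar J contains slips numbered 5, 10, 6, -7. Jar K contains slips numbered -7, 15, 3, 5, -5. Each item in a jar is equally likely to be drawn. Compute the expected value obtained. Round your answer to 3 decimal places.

2.850

E[X | Jar J] = (5 + 10 + 6 − 7)/4 = 7/2
E[X | Jar K] = (-7 + 15 + 3 + 5 − 5)/5 = 11/5
E[X] = (1/2)·7/2 + (1/2)·11/5 = 57/20 ≈ 2.850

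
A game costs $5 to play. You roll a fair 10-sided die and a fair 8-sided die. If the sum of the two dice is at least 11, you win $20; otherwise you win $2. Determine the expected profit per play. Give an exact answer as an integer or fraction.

E[payout] = (11/20)·2 + (9/20)·20 = 101/10
Expected profit = 101/10 − 5 = 51/10

51/10 dollars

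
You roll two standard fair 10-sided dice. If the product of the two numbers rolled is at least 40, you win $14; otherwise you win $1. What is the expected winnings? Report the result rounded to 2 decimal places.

$5.16

E[payout] = (17/25)·1 + (8/25)·14 = 129/25
≈ $5.16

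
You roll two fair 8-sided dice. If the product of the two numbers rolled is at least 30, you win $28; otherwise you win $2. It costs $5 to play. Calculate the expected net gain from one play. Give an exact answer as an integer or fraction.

E[payout] = (47/64)·2 + (17/64)·28 = 285/32
Expected profit = 285/32 − 5 = 125/32

125/32 dollars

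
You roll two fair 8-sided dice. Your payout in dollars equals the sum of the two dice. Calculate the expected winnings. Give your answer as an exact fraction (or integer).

Distribution of the sum of the two dice: 2 w.p. 1/64, 3 w.p. 1/32, 4 w.p. 3/64, 5 w.p. 1/16, 6 w.p. 5/64, 7 w.p. 3/32, …
E[payout] = (1/64)·2 + (1/32)·3 + (3/64)·4 + (1/16)·5 + (5/64)·6 + (3/32)·7 + (7/64)·8 + (1/8)·9 + (7/64)·10 + (3/32)·11 + (5/64)·12 + (1/16)·13 + (3/64)·14 + (1/32)·15 + (1/64)·16 = 9

$9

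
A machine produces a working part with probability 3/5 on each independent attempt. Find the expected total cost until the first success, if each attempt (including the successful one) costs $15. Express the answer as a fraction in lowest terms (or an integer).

$25

E[#attempts] = 1/p = 5/3; E[cost] = 15·5/3 = 25.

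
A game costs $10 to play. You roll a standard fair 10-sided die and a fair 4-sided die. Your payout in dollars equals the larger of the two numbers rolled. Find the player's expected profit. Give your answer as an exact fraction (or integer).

Distribution of the larger of the two numbers rolled: 1 w.p. 1/40, 2 w.p. 3/40, 3 w.p. 1/8, 4 w.p. 7/40, 5 w.p. 1/10, 6 w.p. 1/10, …
E[payout] = (1/40)·1 + (3/40)·2 + (1/8)·3 + (7/40)·4 + (1/10)·5 + (1/10)·6 + (1/10)·7 + (1/10)·8 + (1/10)·9 + (1/10)·10 = 23/4
Expected profit = 23/4 − 10 = -17/4

-17/4 dollars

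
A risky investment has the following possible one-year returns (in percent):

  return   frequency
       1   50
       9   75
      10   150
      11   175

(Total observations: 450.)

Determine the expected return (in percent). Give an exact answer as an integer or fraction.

Total = 450, so P(return=1) = 50/450, etc.
E[X] = (1/9)·1 + (1/6)·9 + (1/3)·10 + (7/18)·11
     = 83/9

83/9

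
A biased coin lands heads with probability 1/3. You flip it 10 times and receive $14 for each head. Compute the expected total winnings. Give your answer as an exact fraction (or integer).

E[#heads] = 10·1/3 = 10/3 (linearity over flips).
E[winnings] = 14·10/3 = 140/3.

140/3 dollars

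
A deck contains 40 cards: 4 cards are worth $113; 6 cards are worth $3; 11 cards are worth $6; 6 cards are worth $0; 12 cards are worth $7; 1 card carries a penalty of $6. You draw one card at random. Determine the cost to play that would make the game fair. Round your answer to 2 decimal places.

$15.35

E[payout] = (4/40)·113 + (6/40)·3 + (11/40)·6 + (6/40)·0 + (12/40)·7 + (1/40)·(-6) = 307/20
Fair fee = E[payout] = 307/20 ≈ $15.35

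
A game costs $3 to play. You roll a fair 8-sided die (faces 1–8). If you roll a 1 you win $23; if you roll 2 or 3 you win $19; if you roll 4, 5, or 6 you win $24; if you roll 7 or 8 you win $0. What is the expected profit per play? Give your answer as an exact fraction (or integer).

109/8 dollars

E[payout] = (1/4)·0 + (1/4)·19 + (1/8)·23 + (3/8)·24 = 133/8
Expected profit = 133/8 − 3 = 109/8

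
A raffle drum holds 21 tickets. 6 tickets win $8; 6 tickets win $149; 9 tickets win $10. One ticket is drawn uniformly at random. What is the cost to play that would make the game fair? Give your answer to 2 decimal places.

E[payout] = (6/21)·8 + (6/21)·149 + (9/21)·10 = 344/7
Fair fee = E[payout] = 344/7 ≈ $49.14

$49.14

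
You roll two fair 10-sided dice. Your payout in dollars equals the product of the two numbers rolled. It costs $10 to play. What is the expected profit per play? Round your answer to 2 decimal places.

Distribution of the product of the two numbers rolled: 1 w.p. 1/100, 2 w.p. 1/50, 3 w.p. 1/50, 4 w.p. 3/100, 5 w.p. 1/50, 6 w.p. 1/25, …
E[payout] = (1/100)·1 + (1/50)·2 + (1/50)·3 + (3/100)·4 + (1/50)·5 + (1/25)·6 + (1/50)·7 + (1/25)·8 + (3/100)·9 + (1/25)·10 + (1/25)·12 + (1/50)·14 + (1/50)·15 + (3/100)·16 + (1/25)·18 + (1/25)·20 + (1/50)·21 + (1/25)·24 + (1/100)·25 + (1/50)·27 + (1/50)·28 + (1/25)·30 + (1/50)·32 + (1/50)·35 + (3/100)·36 + (1/25)·40 + (1/50)·42 + (1/50)·45 + (1/50)·48 + (1/100)·49 + (1/50)·50 + (1/50)·54 + (1/50)·56 + (1/50)·60 + (1/50)·63 + (1/100)·64 + (1/50)·70 + (1/50)·72 + (1/50)·80 + (1/100)·81 + (1/50)·90 + (1/100)·100 = 121/4
Expected profit = 121/4 − 10 = 81/4 ≈ $20.25

$20.25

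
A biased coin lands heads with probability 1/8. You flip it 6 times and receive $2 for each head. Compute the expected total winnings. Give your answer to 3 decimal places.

$1.500

E[#heads] = 6·1/8 = 3/4 (linearity over flips).
E[winnings] = 2·3/4 = 3/2.
≈ 1.500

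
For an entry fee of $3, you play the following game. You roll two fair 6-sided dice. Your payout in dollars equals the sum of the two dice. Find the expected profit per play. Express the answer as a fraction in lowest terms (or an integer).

Distribution of the sum of the two dice: 2 w.p. 1/36, 3 w.p. 1/18, 4 w.p. 1/12, 5 w.p. 1/9, 6 w.p. 5/36, 7 w.p. 1/6, …
E[payout] = (1/36)·2 + (1/18)·3 + (1/12)·4 + (1/9)·5 + (5/36)·6 + (1/6)·7 + (5/36)·8 + (1/9)·9 + (1/12)·10 + (1/18)·11 + (1/36)·12 = 7
Expected profit = 7 − 3 = 4

$4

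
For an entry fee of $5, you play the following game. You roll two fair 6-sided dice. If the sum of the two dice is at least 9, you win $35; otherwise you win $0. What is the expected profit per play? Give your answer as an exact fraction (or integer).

E[payout] = (13/18)·0 + (5/18)·35 = 175/18
Expected profit = 175/18 − 5 = 85/18

85/18 dollars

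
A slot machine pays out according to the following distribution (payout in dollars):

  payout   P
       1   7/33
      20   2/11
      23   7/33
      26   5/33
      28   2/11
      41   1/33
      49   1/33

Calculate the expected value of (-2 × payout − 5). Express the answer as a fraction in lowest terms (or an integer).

-1517/33

E[-2x-5] = (7/33)·(-7) + (2/11)·(-45) + (7/33)·(-51) + (5/33)·(-57) + (2/11)·(-61) + (1/33)·(-87) + (1/33)·(-103)
     = -1517/33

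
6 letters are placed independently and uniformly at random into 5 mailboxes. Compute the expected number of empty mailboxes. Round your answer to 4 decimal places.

1.3107

Let Xⱼ=1 if mailbox j is empty. P(Xⱼ=1) = ((5-1)/5)^6 = 4096/15625.
By linearity, E[#empty] = 5·4096/15625 = 4096/3125.
≈ 1.3107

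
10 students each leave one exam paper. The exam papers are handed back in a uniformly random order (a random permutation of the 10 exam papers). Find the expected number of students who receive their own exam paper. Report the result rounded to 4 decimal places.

Let Xᵢ = 1 if person i gets their own exam paper. For each i, P(Xᵢ=1) = 1/10.
By linearity of expectation, E[X₁+…+X_10] = 10·(1/10) = 1.
≈ 1.0000

1.0000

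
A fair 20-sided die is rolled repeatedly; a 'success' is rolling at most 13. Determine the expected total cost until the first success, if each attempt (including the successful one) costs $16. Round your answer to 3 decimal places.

E[#attempts] = 1/p = 20/13; E[cost] = 16·20/13 = 320/13.
≈ 24.615

$24.615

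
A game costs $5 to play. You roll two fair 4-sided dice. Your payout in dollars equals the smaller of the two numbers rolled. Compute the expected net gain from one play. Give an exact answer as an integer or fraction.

-25/8 dollars

Distribution of the smaller of the two numbers rolled: 1 w.p. 7/16, 2 w.p. 5/16, 3 w.p. 3/16, 4 w.p. 1/16
E[payout] = (7/16)·1 + (5/16)·2 + (3/16)·3 + (1/16)·4 = 15/8
Expected profit = 15/8 − 5 = -25/8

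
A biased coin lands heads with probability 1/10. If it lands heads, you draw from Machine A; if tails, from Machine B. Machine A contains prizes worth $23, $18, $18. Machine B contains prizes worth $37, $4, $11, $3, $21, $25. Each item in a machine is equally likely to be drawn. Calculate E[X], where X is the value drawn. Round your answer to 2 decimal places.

E[X | Machine A] = (23 + 18 + 18)/3 = 59/3
E[X | Machine B] = (37 + 4 + 11 + 3 + 21 + 25)/6 = 101/6
E[X] = (1/10)·59/3 + (9/10)·101/6 = 1027/60 ≈ 17.12

$17.12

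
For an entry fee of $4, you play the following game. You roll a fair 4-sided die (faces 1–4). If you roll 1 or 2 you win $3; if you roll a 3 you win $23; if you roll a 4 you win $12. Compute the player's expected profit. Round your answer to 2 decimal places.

E[payout] = (1/2)·3 + (1/4)·12 + (1/4)·23 = 41/4
Expected profit = 41/4 − 4 = 25/4 ≈ $6.25

$6.25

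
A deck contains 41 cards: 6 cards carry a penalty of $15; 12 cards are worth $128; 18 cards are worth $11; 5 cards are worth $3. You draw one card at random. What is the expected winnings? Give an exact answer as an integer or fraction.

1659/41 dollars

E[payout] = (6/41)·(-15) + (12/41)·128 + (18/41)·11 + (5/41)·3 = 1659/41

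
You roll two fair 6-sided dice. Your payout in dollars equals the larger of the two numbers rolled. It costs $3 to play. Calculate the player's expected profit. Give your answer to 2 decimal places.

$1.47

Distribution of the larger of the two numbers rolled: 1 w.p. 1/36, 2 w.p. 1/12, 3 w.p. 5/36, 4 w.p. 7/36, 5 w.p. 1/4, 6 w.p. 11/36
E[payout] = (1/36)·1 + (1/12)·2 + (5/36)·3 + (7/36)·4 + (1/4)·5 + (11/36)·6 = 161/36
Expected profit = 161/36 − 3 = 53/36 ≈ $1.47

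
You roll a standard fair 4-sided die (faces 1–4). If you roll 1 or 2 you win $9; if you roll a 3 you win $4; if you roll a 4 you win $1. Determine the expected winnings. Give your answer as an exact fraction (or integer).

E[payout] = (1/4)·1 + (1/4)·4 + (1/2)·9 = 23/4

23/4 dollars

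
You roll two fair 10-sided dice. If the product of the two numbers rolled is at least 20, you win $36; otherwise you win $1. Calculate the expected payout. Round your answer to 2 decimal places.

E[payout] = (21/50)·1 + (29/50)·36 = 213/10
≈ $21.30

$21.30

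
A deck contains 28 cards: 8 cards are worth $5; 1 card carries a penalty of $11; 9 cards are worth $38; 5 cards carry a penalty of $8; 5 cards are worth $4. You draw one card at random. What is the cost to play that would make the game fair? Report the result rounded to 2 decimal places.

E[payout] = (8/28)·5 + (1/28)·(-11) + (9/28)·38 + (5/28)·(-8) + (5/28)·4 = 351/28
Fair fee = E[payout] = 351/28 ≈ $12.54

$12.54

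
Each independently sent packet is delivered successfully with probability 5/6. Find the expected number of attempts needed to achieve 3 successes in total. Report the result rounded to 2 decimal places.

By linearity (sum of 3 independent geometric waits), E[trials] = 3/p = 3/(5/6) = 18/5.
≈ 3.60

3.60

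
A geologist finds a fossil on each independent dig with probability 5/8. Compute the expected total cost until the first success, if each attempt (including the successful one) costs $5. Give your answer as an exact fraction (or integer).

$8

E[#attempts] = 1/p = 8/5; E[cost] = 5·8/5 = 8.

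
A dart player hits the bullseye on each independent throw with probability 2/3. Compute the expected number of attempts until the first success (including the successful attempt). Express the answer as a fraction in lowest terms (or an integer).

For a geometric distribution, E[trials] = 1/p = 1/(2/3) = 3/2.

3/2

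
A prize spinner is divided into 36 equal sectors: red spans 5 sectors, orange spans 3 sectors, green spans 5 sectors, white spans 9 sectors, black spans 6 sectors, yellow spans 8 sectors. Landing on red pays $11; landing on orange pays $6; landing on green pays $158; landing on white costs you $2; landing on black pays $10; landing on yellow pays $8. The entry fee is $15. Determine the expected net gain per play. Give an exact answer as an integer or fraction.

E[payout] = (5/36)·11 + (3/36)·6 + (5/36)·158 + (9/36)·(-2) + (6/36)·10 + (8/36)·8 = 323/12
Expected profit = 323/12 − 15 = 143/12

143/12 dollars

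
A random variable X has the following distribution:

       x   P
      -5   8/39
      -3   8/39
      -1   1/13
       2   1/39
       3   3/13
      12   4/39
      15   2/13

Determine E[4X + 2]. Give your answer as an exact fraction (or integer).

478/39

E[4x+2] = (8/39)·(-18) + (8/39)·(-10) + (1/13)·(-2) + (1/39)·10 + (3/13)·14 + (4/39)·50 + (2/13)·62
     = 478/39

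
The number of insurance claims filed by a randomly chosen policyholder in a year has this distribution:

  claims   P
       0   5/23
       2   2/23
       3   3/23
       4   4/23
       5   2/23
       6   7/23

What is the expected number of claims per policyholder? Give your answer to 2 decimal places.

3.52

E[X] = (5/23)·0 + (2/23)·2 + (3/23)·3 + (4/23)·4 + (2/23)·5 + (7/23)·6
     = 81/23 ≈ 3.52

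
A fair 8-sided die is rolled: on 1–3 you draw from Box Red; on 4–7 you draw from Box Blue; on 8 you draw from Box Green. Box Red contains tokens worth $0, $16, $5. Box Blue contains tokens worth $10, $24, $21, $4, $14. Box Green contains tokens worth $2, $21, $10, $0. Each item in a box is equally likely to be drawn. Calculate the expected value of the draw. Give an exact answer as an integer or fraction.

1753/160 dollars

E[X | Box Red] = (0 + 16 + 5)/3 = 7
E[X | Box Blue] = (10 + 24 + 21 + 4 + 14)/5 = 73/5
E[X | Box Green] = (2 + 21 + 10 + 0)/4 = 33/4
E[X] = (3/8)·7 + (1/2)·73/5 + (1/8)·33/4 = 1753/160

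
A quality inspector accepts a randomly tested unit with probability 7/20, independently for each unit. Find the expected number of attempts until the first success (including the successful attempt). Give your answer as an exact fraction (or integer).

20/7

For a geometric distribution, E[trials] = 1/p = 1/(7/20) = 20/7.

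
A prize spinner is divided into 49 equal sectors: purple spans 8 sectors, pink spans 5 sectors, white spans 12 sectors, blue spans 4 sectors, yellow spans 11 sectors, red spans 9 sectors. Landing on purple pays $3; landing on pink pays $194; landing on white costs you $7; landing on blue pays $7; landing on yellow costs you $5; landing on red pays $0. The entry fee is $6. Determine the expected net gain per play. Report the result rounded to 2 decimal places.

$12.02

E[payout] = (8/49)·3 + (5/49)·194 + (12/49)·(-7) + (4/49)·7 + (11/49)·(-5) + (9/49)·0 = 883/49
Expected profit = 883/49 − 6 = 589/49 ≈ $12.02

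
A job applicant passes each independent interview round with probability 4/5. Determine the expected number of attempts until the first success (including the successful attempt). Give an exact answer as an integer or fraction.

5/4

For a geometric distribution, E[trials] = 1/p = 1/(4/5) = 5/4.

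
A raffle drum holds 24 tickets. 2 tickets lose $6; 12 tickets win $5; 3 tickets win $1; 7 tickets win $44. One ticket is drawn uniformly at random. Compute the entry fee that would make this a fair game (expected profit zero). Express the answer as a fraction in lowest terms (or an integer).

359/24 dollars

E[payout] = (2/24)·(-6) + (12/24)·5 + (3/24)·1 + (7/24)·44 = 359/24
Fair fee = E[payout] = 359/24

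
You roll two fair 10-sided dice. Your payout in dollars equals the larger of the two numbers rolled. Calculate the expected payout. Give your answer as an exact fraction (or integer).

143/20 dollars

Distribution of the larger of the two numbers rolled: 1 w.p. 1/100, 2 w.p. 3/100, 3 w.p. 1/20, 4 w.p. 7/100, 5 w.p. 9/100, 6 w.p. 11/100, …
E[payout] = (1/100)·1 + (3/100)·2 + (1/20)·3 + (7/100)·4 + (9/100)·5 + (11/100)·6 + (13/100)·7 + (3/20)·8 + (17/100)·9 + (19/100)·10 = 143/20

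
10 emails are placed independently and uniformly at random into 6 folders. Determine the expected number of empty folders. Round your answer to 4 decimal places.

Let Xⱼ=1 if folder j is empty. P(Xⱼ=1) = ((6-1)/6)^10 = 9765625/60466176.
By linearity, E[#empty] = 6·9765625/60466176 = 9765625/10077696.
≈ 0.9690

0.9690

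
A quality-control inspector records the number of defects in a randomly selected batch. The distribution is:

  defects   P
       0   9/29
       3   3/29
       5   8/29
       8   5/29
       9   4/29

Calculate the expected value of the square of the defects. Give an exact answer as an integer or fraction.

871/29

E[X²] = (9/29)·0 + (3/29)·9 + (8/29)·25 + (5/29)·64 + (4/29)·81
     = 871/29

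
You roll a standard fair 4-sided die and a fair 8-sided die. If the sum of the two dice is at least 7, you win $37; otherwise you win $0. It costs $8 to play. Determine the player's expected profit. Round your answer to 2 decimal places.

E[payout] = (7/16)·0 + (9/16)·37 = 333/16
Expected profit = 333/16 − 8 = 205/16 ≈ $12.81

$12.81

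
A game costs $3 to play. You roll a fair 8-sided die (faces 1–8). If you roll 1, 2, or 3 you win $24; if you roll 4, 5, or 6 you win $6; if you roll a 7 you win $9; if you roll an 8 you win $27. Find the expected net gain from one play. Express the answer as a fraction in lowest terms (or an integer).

51/4 dollars

E[payout] = (3/8)·6 + (1/8)·9 + (3/8)·24 + (1/8)·27 = 63/4
Expected profit = 63/4 − 3 = 51/4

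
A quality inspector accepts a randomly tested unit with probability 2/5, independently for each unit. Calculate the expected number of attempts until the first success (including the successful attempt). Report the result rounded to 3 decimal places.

2.500

For a geometric distribution, E[trials] = 1/p = 1/(2/5) = 5/2.
≈ 2.500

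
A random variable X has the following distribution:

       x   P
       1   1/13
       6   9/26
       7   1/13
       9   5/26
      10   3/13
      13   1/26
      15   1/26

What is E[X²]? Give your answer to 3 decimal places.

E[X²] = (1/13)·1 + (9/26)·36 + (1/13)·49 + (5/26)·81 + (3/13)·100 + (1/26)·169 + (1/26)·225
     = 1823/26 ≈ 70.115

70.115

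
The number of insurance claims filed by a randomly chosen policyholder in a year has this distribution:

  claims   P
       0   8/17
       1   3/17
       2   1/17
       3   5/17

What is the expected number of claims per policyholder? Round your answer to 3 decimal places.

E[X] = (8/17)·0 + (3/17)·1 + (1/17)·2 + (5/17)·3
     = 20/17 ≈ 1.176

1.176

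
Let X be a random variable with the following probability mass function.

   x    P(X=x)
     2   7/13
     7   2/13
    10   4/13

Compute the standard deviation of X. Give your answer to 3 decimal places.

E[X] = 68/13, E[X²] = 526/13
Var(X) = E[X²] − (E[X])² = 526/13 − 4624/169 = 2214/169
SD(X) = √(2214/169) ≈ 3.619

3.619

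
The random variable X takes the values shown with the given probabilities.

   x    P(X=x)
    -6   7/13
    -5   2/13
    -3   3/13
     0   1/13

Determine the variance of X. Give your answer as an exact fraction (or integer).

E[X] = (7/13)·(-6) + (2/13)·(-5) + (3/13)·(-3) + (1/13)·0 = -61/13
E[X²] = (7/13)·36 + (2/13)·25 + (3/13)·9 + (1/13)·0 = 329/13
Var(X) = 329/13 − (-61/13)² = 556/169

556/169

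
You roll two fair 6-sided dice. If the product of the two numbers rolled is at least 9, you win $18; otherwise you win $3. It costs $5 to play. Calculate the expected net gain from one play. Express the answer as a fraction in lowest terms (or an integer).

E[payout] = (4/9)·3 + (5/9)·18 = 34/3
Expected profit = 34/3 − 5 = 19/3

19/3 dollars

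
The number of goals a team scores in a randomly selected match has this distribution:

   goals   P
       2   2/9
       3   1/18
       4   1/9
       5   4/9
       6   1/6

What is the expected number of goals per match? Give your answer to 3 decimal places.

E[X] = (2/9)·2 + (1/18)·3 + (1/9)·4 + (4/9)·5 + (1/6)·6
     = 77/18 ≈ 4.278

4.278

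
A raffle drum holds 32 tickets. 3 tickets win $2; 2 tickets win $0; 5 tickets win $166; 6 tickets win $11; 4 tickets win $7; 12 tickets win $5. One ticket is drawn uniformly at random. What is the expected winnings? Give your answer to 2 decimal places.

$30.94

E[payout] = (3/32)·2 + (2/32)·0 + (5/32)·166 + (6/32)·11 + (4/32)·7 + (12/32)·5 = 495/16
≈ $30.94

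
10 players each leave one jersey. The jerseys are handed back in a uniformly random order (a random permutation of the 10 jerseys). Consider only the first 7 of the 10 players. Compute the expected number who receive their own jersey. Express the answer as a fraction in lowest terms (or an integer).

Let Xᵢ = 1 if person i gets their own jersey. For each i, P(Xᵢ=1) = 1/10.
By linearity of expectation, E[X₁+…+X_7] = 7·(1/10) = 7/10.

7/10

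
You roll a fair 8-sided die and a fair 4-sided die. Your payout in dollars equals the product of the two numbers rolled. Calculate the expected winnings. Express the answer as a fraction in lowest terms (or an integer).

Distribution of the product of the two numbers rolled: 1 w.p. 1/32, 2 w.p. 1/16, 3 w.p. 1/16, 4 w.p. 3/32, 5 w.p. 1/32, 6 w.p. 3/32, …
E[payout] = (1/32)·1 + (1/16)·2 + (1/16)·3 + (3/32)·4 + (1/32)·5 + (3/32)·6 + (1/32)·7 + (3/32)·8 + (1/32)·9 + (1/32)·10 + (3/32)·12 + (1/32)·14 + (1/32)·15 + (1/16)·16 + (1/32)·18 + (1/32)·20 + (1/32)·21 + (1/16)·24 + (1/32)·28 + (1/32)·32 = 45/4

45/4 dollars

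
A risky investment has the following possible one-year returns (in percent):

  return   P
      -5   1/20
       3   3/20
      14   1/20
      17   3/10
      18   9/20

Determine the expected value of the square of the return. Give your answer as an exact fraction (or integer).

E[X²] = (1/20)·25 + (3/20)·9 + (1/20)·196 + (3/10)·289 + (9/20)·324
     = 2449/10

2449/10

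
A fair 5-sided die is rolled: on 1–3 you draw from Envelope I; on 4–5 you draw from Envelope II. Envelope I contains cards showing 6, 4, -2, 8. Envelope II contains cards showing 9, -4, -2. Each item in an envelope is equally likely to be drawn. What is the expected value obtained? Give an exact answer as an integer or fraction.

14/5

E[X | Envelope I] = (6 + 4 − 2 + 8)/4 = 4
E[X | Envelope II] = (9 − 4 − 2)/3 = 1
E[X] = (3/5)·4 + (2/5)·1 = 14/5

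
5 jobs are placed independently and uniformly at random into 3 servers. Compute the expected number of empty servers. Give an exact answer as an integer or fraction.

32/81

Let Xⱼ=1 if server j is empty. P(Xⱼ=1) = ((3-1)/3)^5 = 32/243.
By linearity, E[#empty] = 3·32/243 = 32/81.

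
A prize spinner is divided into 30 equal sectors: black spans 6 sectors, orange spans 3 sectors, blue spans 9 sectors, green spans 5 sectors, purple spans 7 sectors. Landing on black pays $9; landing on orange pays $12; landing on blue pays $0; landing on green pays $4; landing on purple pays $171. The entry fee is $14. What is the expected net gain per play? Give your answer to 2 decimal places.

$29.57

E[payout] = (6/30)·9 + (3/30)·12 + (9/30)·0 + (5/30)·4 + (7/30)·171 = 1307/30
Expected profit = 1307/30 − 14 = 887/30 ≈ $29.57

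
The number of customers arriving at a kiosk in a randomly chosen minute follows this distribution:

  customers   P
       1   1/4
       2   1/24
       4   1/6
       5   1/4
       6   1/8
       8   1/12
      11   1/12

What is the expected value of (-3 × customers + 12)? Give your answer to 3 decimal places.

E[-3x+12] = (1/4)·9 + (1/24)·6 + (1/6)·0 + (1/4)·(-3) + (1/8)·(-6) + (1/12)·(-12) + (1/12)·(-21)
     = -7/4 ≈ -1.750

-1.750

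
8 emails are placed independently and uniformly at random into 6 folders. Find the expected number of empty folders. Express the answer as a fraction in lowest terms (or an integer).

390625/279936

Let Xⱼ=1 if folder j is empty. P(Xⱼ=1) = ((6-1)/6)^8 = 390625/1679616.
By linearity, E[#empty] = 6·390625/1679616 = 390625/279936.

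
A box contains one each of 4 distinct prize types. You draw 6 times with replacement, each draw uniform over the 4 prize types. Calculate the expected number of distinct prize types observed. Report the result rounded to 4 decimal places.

Let Xⱼ=1 if type j appears at least once. P(Xⱼ=1) = 1 − ((4−1)/4)^6 = 3367/4096.
E[#distinct] = 4·3367/4096 = 3367/1024.
≈ 3.2881

3.2881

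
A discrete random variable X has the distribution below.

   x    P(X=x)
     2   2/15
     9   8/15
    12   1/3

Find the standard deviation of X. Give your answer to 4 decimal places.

3.0869

E[X] = 136/15, E[X²] = 1376/15
Var(X) = E[X²] − (E[X])² = 1376/15 − 18496/225 = 2144/225
SD(X) = √(2144/225) ≈ 3.0869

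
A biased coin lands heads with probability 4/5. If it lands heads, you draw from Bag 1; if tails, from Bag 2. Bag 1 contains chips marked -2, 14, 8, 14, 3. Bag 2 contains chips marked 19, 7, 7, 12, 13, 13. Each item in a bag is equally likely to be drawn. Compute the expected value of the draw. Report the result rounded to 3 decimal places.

E[X | Bag 1] = (-2 + 14 + 8 + 14 + 3)/5 = 37/5
E[X | Bag 2] = (19 + 7 + 7 + 12 + 13 + 13)/6 = 71/6
E[X] = (4/5)·37/5 + (1/5)·71/6 = 1243/150 ≈ 8.287

8.287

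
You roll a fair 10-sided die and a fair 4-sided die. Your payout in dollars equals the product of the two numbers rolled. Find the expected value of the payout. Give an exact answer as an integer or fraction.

55/4 dollars

Distribution of the product of the two numbers rolled: 1 w.p. 1/40, 2 w.p. 1/20, 3 w.p. 1/20, 4 w.p. 3/40, 5 w.p. 1/40, 6 w.p. 3/40, …
E[payout] = (1/40)·1 + (1/20)·2 + (1/20)·3 + (3/40)·4 + (1/40)·5 + (3/40)·6 + (1/40)·7 + (3/40)·8 + (1/20)·9 + (1/20)·10 + (3/40)·12 + (1/40)·14 + (1/40)·15 + (1/20)·16 + (1/20)·18 + (1/20)·20 + (1/40)·21 + (1/20)·24 + (1/40)·27 + (1/40)·28 + (1/40)·30 + (1/40)·32 + (1/40)·36 + (1/40)·40 = 55/4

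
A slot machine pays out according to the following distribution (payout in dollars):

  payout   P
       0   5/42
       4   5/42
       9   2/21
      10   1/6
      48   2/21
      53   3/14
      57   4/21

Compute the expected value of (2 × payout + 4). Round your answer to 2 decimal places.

E[2x+4] = (5/42)·4 + (5/42)·12 + (2/21)·22 + (1/6)·24 + (2/21)·100 + (3/14)·110 + (4/21)·118
     = 445/7 ≈ 63.57

63.57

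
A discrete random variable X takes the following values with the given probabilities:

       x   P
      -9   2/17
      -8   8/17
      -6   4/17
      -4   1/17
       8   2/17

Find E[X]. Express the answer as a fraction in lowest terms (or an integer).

-94/17

E[X] = (2/17)·(-9) + (8/17)·(-8) + (4/17)·(-6) + (1/17)·(-4) + (2/17)·8
     = -94/17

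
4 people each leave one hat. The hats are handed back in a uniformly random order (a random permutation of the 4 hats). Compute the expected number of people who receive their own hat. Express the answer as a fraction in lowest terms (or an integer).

1

Let Xᵢ = 1 if person i gets their own hat. For each i, P(Xᵢ=1) = 1/4.
By linearity of expectation, E[X₁+…+X_4] = 4·(1/4) = 1.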